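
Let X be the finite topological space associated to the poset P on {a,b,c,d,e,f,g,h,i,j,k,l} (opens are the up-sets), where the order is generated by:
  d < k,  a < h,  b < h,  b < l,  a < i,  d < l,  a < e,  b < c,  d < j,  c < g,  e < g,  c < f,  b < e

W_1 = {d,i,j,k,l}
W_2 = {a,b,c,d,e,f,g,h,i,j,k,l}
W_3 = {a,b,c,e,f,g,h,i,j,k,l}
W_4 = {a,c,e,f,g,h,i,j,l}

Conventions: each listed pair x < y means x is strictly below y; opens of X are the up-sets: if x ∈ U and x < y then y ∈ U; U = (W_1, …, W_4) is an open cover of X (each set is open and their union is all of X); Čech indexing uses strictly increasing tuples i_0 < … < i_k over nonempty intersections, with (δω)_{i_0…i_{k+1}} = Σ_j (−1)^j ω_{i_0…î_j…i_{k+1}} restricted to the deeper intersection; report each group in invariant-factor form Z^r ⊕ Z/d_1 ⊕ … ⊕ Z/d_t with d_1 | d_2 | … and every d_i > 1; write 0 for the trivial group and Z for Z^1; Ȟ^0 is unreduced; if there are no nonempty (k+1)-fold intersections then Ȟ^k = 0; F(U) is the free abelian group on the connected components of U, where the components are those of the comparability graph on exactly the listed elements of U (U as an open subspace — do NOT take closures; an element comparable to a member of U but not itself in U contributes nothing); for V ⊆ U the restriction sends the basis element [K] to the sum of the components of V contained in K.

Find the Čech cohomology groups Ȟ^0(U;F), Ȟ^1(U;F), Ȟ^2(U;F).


Ȟ^0 = Z,  Ȟ^1 = 0,  Ȟ^2 = 0

intersection data:
  W12={d,i,j,k,l} W13={i,j,k,l} W14={i,j,l} W23={a,b,c,e,f,g,h,i,j,k,l} W24={a,c,e,f,g,h,i,j,l} W34={a,c,e,f,g,h,i,j,l}
  W123={i,j,k,l} W124={i,j,l} W134={i,j,l} W234={a,c,e,f,g,h,i,j,l}
  W1234={i,j,l}
components per intersection:
  W1: {d,j,k,l} {i}
  W2: {a,b,c,d,e,f,g,h,i,j,k,l}
  W3: {a,b,c,e,f,g,h,i,l} {j} {k}
  W4: {a,c,e,f,g,h,i} {j} {l}
  W12: {d,j,k,l} {i}
  W13: {i} {j} {k} {l}
  W14: {i} {j} {l}
  W23: {a,b,c,e,f,g,h,i,l} {j} {k}
  W24: {a,c,e,f,g,h,i} {j} {l}
  W34: {a,c,e,f,g,h,i} {j} {l}
  W123: {i} {j} {k} {l}
  W124: {i} {j} {l}
  W134: {i} {j} {l}
  W234: {a,c,e,f,g,h,i} {j} {l}
  W1234: {i} {j} {l}
C dims 9,18,13,3; δ0: rk 8, SNF 1^8; δ1: rk 10, SNF 1^10; δ2: rk 3, SNF 1^3
Ȟ^0 = (9 − 8) − 0 = 1, so Ȟ^0 ≅ Z
Ȟ^1 = (18 − 10) − 8 = 0, so Ȟ^1 ≅ 0
Ȟ^2 = (13 − 3) − 10 = 0, so Ȟ^2 ≅ 0


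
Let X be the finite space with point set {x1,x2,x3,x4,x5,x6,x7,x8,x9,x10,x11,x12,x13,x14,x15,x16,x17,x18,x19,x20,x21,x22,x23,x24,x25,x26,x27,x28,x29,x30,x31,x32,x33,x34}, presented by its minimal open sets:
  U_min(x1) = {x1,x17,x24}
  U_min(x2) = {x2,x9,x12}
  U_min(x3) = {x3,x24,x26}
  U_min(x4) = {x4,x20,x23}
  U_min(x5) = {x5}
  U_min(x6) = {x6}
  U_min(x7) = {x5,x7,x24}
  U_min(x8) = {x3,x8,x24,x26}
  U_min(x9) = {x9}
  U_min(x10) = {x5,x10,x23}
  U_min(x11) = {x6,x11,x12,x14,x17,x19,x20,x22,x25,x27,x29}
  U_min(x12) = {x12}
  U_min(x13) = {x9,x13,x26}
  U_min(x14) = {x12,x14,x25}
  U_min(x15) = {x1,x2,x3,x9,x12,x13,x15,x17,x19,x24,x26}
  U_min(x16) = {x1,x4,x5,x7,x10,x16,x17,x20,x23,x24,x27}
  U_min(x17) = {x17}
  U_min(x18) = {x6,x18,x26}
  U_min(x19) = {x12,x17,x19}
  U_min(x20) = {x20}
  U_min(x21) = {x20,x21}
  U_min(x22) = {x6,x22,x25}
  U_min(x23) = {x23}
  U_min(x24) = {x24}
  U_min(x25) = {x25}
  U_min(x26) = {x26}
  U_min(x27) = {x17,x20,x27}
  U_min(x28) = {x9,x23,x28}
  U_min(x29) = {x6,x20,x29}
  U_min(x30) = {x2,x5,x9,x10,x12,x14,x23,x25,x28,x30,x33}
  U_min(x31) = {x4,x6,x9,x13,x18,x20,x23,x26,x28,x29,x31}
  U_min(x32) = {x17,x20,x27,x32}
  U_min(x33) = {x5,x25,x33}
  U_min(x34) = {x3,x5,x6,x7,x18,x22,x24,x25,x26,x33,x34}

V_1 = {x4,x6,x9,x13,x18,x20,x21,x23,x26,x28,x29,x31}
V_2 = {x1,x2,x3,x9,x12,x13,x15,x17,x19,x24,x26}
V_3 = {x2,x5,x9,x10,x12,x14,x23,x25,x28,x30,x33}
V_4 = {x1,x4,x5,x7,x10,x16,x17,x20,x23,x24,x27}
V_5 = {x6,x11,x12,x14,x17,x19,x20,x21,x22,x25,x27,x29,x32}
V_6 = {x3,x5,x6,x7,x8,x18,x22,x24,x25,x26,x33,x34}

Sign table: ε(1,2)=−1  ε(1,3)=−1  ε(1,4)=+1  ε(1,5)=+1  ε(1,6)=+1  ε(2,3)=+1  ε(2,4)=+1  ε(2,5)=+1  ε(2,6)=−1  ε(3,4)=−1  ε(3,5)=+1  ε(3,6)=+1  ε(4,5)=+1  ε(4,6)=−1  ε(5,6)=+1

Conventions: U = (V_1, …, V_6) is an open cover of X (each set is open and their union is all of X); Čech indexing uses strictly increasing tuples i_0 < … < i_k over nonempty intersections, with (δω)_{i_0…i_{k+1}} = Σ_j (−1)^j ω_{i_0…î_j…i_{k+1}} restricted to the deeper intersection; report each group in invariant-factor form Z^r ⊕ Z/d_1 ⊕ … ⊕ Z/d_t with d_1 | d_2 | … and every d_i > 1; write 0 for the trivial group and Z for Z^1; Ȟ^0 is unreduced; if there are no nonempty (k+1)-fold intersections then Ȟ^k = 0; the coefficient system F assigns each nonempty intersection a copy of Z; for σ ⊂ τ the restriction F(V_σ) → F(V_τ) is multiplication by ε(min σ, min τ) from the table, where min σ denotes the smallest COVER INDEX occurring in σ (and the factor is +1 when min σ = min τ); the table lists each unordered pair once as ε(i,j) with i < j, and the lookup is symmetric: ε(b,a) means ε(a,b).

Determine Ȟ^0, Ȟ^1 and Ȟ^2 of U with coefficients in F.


Ȟ^0 ≅ 0; Ȟ^1 ≅ Z/2; Ȟ^2 ≅ Z

nonempty overlaps:
  V12={x9,x13,x26} V13={x9,x23,x28} V14={x4,x20,x23} V15={x6,x20,x21,x29} V16={x6,x18,x26} V23={x2,x9,x12} V24={x1,x17,x24} V25={x12,x17,x19} V26={x3,x24,x26} V34={x5,x10,x23} V35={x12,x14,x25} V36={x5,x25,x33} V45={x17,x20,x27} V46={x5,x7,x24} V56={x6,x22,x25}
  V123={x9} V126={x26} V134={x23} V145={x20} V156={x6} V235={x12} V245={x17} V246={x24} V346={x5} V356={x25}
C dims 6,15,10; δ0: rk 6, SNF 1^5·2; δ1: rk 9, SNF 1^9
degree 0: 6−6−0 = 0 → Ȟ^0 ≅ 0
degree 1: 15−9−6 = 0 plus torsion [2] → Ȟ^1 ≅ Z/2
degree 2: 10−0−9 = 1 → Ȟ^2 ≅ Z


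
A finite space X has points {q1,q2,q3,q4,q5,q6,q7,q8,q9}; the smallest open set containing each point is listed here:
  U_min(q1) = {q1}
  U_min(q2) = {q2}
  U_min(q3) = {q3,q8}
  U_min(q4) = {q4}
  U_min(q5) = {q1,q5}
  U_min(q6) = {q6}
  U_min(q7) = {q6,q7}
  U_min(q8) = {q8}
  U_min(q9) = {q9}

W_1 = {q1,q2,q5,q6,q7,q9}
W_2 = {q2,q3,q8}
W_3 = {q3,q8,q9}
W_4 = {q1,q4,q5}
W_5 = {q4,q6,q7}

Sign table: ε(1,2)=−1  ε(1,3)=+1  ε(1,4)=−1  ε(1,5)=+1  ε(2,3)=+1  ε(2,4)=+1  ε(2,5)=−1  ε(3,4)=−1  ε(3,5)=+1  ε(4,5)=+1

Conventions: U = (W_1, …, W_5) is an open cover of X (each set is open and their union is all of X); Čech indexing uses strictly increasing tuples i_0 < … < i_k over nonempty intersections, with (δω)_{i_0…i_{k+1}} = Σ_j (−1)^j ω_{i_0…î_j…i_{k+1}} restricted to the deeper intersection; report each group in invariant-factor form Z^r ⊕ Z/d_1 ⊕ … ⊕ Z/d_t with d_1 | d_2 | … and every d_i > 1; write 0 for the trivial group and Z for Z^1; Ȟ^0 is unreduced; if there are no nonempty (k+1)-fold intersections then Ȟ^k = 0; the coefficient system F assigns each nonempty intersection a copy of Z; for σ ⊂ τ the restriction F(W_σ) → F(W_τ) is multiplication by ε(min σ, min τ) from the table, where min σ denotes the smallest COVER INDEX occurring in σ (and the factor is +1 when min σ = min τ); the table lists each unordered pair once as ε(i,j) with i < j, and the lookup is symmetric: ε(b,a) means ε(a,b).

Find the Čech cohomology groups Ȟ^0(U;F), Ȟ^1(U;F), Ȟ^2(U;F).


Ȟ^0 = 0, Ȟ^1 = Z ⊕ Z/2 and Ȟ^2 = 0

nonempty overlaps:
  W12={q2} W13={q9} W14={q1,q5} W15={q6,q7} W23={q3,q8} W45={q4}
C dims 5,6; δ0: rk 5, SNF 1^4·2
degree 0: 5−5−0 = 0 → Ȟ^0 ≅ 0
degree 1: 6−0−5 = 1 plus torsion [2] → Ȟ^1 ≅ Z ⊕ Z/2
degree 2: 0−0−0 = 0 → Ȟ^2 ≅ 0


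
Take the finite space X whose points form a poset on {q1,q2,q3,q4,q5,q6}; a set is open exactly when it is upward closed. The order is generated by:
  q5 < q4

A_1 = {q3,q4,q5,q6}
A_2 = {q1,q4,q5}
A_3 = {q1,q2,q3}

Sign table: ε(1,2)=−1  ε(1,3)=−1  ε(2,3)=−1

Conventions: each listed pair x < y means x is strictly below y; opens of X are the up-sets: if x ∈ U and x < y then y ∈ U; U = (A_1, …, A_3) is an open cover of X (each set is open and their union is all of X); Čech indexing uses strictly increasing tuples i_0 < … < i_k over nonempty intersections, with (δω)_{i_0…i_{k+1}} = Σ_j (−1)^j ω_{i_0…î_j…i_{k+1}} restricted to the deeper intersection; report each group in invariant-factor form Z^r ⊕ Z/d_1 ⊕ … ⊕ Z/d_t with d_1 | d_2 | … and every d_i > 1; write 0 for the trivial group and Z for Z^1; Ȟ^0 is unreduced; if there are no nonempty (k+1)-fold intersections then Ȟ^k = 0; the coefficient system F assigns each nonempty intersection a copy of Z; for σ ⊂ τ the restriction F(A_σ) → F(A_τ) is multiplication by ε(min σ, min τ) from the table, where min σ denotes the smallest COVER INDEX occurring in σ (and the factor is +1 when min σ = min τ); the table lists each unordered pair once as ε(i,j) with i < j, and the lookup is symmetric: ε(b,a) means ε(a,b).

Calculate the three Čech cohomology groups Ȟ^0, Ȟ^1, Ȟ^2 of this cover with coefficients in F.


Ȟ^0 ≅ 0; Ȟ^1 ≅ Z/2; Ȟ^2 ≅ 0

intersection data:
  A12={q4,q5} A13={q3} A23={q1}
C dims 3,3; δ0: rk 3, SNF 1^2·2
Ȟ^0 = (3 − 3) − 0 = 0, so Ȟ^0 ≅ 0
Ȟ^1 = (3 − 0) − 3 = 0 plus torsion [2], so Ȟ^1 ≅ Z/2
Ȟ^2 = (0 − 0) − 0 = 0, so Ȟ^2 ≅ 0


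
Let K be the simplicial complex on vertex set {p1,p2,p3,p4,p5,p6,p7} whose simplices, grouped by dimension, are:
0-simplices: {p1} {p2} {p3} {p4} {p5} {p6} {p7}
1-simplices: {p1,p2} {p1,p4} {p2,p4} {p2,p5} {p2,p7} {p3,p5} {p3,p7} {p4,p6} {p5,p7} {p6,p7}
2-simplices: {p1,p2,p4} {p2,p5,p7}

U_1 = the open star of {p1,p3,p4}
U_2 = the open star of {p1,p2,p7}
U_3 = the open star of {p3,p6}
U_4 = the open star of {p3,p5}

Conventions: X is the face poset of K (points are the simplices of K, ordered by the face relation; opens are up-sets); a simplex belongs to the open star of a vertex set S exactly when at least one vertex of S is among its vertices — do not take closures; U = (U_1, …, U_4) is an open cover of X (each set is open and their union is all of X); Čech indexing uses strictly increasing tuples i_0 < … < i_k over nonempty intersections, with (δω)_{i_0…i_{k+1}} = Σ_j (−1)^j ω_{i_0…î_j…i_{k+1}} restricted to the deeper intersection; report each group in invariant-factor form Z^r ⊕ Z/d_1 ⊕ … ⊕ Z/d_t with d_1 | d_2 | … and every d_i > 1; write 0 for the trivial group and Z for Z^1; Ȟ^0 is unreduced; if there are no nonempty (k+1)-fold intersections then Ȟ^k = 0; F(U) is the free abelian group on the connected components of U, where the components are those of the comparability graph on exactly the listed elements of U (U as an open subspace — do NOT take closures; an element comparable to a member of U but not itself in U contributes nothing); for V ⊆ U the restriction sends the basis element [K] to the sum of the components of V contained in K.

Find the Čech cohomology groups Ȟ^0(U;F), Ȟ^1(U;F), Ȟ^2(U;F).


Ȟ^0 = Z,  Ȟ^1 = Z^2,  Ȟ^2 = 0

nonempty intersections:
  U1={{p1},{p3},{p4},{p1,p2},{p1,p4},{p2,p4},{p3,p5},{p3,p7},{p4,p6},{p1,p2,p4}} U2={{p1},{p2},{p7},{p1,p2},{p1,p4},{p2,p4},{p2,p5},{p2,p7},{p3,p7},{p5,p7},{p6,p7},{p1,p2,p4},{p2,p5,p7}} U3={{p3},{p6},{p3,p5},{p3,p7},{p4,p6},{p6,p7}} U4={{p3},{p5},{p2,p5},{p3,p5},{p3,p7},{p5,p7},{p2,p5,p7}}
  U12={{p1},{p1,p2},{p1,p4},{p2,p4},{p3,p7},{p1,p2,p4}} U13={{p3},{p3,p5},{p3,p7},{p4,p6}} U14={{p3},{p3,p5},{p3,p7}} U23={{p3,p7},{p6,p7}} U24={{p2,p5},{p3,p7},{p5,p7},{p2,p5,p7}} U34={{p3},{p3,p5},{p3,p7}}
  U123={{p3,p7}} U124={{p3,p7}} U134={{p3},{p3,p5},{p3,p7}} U234={{p3,p7}}
  U1234={{p3,p7}}
components per intersection:
  U1: {{p1},{p4},{p1,p2},{p1,p4},{p2,p4},{p4,p6},{p1,p2,p4}} {{p3},{p3,p5},{p3,p7}}
  U2: {{p1},{p2},{p7},{p1,p2},{p1,p4},{p2,p4},{p2,p5},{p2,p7},{p3,p7},{p5,p7},{p6,p7},{p1,p2,p4},{p2,p5,p7}}
  U3: {{p3},{p3,p5},{p3,p7}} {{p6},{p4,p6},{p6,p7}}
  U4: {{p3},{p5},{p2,p5},{p3,p5},{p3,p7},{p5,p7},{p2,p5,p7}}
  U12: {{p1},{p1,p2},{p1,p4},{p2,p4},{p1,p2,p4}} {{p3,p7}}
  U13: {{p3},{p3,p5},{p3,p7}} {{p4,p6}}
  U14: {{p3},{p3,p5},{p3,p7}}
  U23: {{p3,p7}} {{p6,p7}}
  U24: {{p2,p5},{p5,p7},{p2,p5,p7}} {{p3,p7}}
  U34: {{p3},{p3,p5},{p3,p7}}
  U123: {{p3,p7}}
  U124: {{p3,p7}}
  U134: {{p3},{p3,p5},{p3,p7}}
  U234: {{p3,p7}}
  U1234: {{p3,p7}}
C dims 6,10,4,1; δ0: rk 5, SNF 1^5; δ1: rk 3, SNF 1^3; δ2: rk 1, SNF 1^1
Ȟ^0: (6−5)−0=1 ⇒ Z
Ȟ^1: (10−3)−5=2 ⇒ Z^2
Ȟ^2: (4−1)−3=0 ⇒ 0


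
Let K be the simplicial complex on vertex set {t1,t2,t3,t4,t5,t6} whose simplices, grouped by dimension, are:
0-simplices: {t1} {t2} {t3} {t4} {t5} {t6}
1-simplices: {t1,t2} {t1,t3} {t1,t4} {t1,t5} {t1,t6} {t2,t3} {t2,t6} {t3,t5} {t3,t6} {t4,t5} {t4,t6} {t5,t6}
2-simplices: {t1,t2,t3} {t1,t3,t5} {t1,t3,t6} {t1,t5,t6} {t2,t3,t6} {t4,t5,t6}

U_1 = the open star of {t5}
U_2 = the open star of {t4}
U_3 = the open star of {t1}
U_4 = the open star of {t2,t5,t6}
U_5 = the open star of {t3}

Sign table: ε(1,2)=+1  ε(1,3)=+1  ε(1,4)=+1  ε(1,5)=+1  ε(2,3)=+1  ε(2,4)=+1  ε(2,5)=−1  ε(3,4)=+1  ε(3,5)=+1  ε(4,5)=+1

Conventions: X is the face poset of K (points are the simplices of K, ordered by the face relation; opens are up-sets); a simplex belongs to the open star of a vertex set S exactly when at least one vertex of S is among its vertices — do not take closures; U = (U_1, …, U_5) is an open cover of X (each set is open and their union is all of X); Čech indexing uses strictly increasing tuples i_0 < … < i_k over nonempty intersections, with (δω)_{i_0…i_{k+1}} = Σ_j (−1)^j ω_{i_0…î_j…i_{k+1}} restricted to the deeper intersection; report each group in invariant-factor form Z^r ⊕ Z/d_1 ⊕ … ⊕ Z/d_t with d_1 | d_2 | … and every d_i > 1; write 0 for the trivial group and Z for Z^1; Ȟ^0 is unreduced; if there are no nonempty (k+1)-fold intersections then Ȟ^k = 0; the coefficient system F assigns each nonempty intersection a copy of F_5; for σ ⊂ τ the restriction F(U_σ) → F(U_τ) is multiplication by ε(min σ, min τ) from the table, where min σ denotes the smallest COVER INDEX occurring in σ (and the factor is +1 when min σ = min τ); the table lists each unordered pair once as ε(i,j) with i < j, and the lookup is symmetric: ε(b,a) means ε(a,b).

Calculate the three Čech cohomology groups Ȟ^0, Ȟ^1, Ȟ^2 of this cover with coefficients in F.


Ȟ^0(U;F) ≅ Z/5, Ȟ^1(U;F) ≅ Z/5 and Ȟ^2(U;F) ≅ 0

cover nerve:
  U1={{t5},{t1,t5},{t3,t5},{t4,t5},{t5,t6},{t1,t3,t5},{t1,t5,t6},{t4,t5,t6}} U2={{t4},{t1,t4},{t4,t5},{t4,t6},{t4,t5,t6}} U3={{t1},{t1,t2},{t1,t3},{t1,t4},{t1,t5},{t1,t6},{t1,t2,t3},{t1,t3,t5},{t1,t3,t6},{t1,t5,t6}} U4={{t2},{t5},{t6},{t1,t2},{t1,t5},{t1,t6},{t2,t3},{t2,t6},{t3,t5},{t3,t6},{t4,t5},{t4,t6},{t5,t6},{t1,t2,t3},{t1,t3,t5},{t1,t3,t6},{t1,t5,t6},{t2,t3,t6},{t4,t5,t6}} U5={{t3},{t1,t3},{t2,t3},{t3,t5},{t3,t6},{t1,t2,t3},{t1,t3,t5},{t1,t3,t6},{t2,t3,t6}}
  U12={{t4,t5},{t4,t5,t6}} U13={{t1,t5},{t1,t3,t5},{t1,t5,t6}} U14={{t5},{t1,t5},{t3,t5},{t4,t5},{t5,t6},{t1,t3,t5},{t1,t5,t6},{t4,t5,t6}} U15={{t3,t5},{t1,t3,t5}} U23={{t1,t4}} U24={{t4,t5},{t4,t6},{t4,t5,t6}} U34={{t1,t2},{t1,t5},{t1,t6},{t1,t2,t3},{t1,t3,t5},{t1,t3,t6},{t1,t5,t6}} U35={{t1,t3},{t1,t2,t3},{t1,t3,t5},{t1,t3,t6}} U45={{t2,t3},{t3,t5},{t3,t6},{t1,t2,t3},{t1,t3,t5},{t1,t3,t6},{t2,t3,t6}}
  U124={{t4,t5},{t4,t5,t6}} U134={{t1,t5},{t1,t3,t5},{t1,t5,t6}} U135={{t1,t3,t5}} U145={{t3,t5},{t1,t3,t5}} U345={{t1,t2,t3},{t1,t3,t5},{t1,t3,t6}}
  U1345={{t1,t3,t5}}
C dims 5,9,5,1; δ0: rk_F5 4; δ1: rk_F5 4; δ2: rk_F5 1
Ȟ^0: (5−4)−0=1 ⇒ Z/5
Ȟ^1: (9−4)−4=1 ⇒ Z/5
Ȟ^2: (5−1)−4=0 ⇒ 0


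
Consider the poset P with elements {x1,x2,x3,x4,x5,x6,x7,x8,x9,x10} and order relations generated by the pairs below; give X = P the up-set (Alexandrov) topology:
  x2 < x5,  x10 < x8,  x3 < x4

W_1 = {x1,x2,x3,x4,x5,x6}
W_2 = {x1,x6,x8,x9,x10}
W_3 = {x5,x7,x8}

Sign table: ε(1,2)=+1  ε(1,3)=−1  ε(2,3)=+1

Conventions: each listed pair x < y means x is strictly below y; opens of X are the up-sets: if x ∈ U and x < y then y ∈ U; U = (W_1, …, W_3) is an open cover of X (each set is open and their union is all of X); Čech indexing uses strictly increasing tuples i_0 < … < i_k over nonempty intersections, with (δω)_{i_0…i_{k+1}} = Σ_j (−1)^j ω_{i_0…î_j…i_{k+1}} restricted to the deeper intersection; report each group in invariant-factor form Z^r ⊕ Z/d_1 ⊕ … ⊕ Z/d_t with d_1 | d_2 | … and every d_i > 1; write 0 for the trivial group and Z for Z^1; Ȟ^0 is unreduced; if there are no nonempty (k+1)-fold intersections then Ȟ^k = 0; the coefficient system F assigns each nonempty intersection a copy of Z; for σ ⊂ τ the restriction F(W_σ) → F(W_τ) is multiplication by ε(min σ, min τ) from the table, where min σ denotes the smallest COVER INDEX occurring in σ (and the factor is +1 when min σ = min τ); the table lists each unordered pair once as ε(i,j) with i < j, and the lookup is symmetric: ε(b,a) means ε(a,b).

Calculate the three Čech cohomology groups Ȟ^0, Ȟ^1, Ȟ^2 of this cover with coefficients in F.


Ȟ^0 ≅ 0, Ȟ^1 ≅ Z/2 and Ȟ^2 ≅ 0

nonempty overlaps:
  W12={x1,x6} W13={x5} W23={x8}
C dims 3,3; δ0: rk 3, SNF 1^2·2
degree 0: 3−3−0 = 0 → Ȟ^0 ≅ 0
degree 1: 3−0−3 = 0 plus torsion [2] → Ȟ^1 ≅ Z/2
degree 2: 0−0−0 = 0 → Ȟ^2 ≅ 0


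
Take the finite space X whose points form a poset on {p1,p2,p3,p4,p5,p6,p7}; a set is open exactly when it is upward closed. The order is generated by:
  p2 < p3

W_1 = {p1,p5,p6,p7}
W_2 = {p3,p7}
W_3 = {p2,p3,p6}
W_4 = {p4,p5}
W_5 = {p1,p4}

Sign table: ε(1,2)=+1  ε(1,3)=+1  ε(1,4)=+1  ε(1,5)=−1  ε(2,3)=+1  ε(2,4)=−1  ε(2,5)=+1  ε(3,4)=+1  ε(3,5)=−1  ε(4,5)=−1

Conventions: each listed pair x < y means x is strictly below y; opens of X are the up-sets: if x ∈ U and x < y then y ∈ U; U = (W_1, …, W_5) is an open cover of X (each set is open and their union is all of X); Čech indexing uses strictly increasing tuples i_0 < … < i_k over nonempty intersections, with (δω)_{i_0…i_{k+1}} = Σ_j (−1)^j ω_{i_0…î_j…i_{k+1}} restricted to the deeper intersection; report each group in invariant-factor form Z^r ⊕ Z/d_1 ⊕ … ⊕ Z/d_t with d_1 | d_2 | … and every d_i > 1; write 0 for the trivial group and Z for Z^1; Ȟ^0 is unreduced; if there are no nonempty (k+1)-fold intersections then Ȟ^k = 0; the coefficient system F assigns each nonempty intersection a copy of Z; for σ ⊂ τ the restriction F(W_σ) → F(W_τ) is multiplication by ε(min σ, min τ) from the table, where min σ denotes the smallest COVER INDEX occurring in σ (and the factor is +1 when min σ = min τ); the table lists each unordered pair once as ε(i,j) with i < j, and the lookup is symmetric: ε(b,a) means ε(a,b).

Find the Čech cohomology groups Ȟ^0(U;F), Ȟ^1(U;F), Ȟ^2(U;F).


cover nerve:
  W12={p7} W13={p6} W14={p5} W15={p1} W23={p3} W45={p4}
C dims 5,6; δ0: rk 4, SNF 1^4
Ȟ^0: (5−4)−0=1 ⇒ Z
Ȟ^1: (6−0)−4=2 ⇒ Z^2
Ȟ^2: (0−0)−0=0 ⇒ 0

Ȟ^0 ≅ Z, Ȟ^1 ≅ Z^2 and Ȟ^2 ≅ 0


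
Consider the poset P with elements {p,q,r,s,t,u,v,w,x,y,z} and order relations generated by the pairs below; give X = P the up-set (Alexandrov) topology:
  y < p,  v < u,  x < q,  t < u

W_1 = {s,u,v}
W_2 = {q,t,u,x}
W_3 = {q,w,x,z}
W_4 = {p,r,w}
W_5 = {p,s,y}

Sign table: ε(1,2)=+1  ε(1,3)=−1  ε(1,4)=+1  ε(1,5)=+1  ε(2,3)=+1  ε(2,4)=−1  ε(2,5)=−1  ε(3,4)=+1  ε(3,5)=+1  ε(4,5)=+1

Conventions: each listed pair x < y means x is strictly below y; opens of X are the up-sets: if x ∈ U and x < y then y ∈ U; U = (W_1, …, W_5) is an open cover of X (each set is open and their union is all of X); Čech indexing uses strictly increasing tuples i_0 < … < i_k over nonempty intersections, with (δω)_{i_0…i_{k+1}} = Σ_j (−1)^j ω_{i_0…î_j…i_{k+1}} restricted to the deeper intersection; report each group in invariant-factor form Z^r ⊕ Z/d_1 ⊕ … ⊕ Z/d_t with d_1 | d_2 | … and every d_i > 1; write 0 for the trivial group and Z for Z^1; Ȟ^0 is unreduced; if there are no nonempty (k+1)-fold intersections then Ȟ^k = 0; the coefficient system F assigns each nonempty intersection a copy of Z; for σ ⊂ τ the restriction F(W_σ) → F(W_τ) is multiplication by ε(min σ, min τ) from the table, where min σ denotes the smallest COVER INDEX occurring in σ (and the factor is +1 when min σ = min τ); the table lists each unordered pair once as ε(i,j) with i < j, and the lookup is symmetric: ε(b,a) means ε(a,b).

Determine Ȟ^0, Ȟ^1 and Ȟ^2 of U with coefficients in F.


intersection data:
  W12={u} W15={s} W23={q,x} W34={w} W45={p}
C dims 5,5; δ0: rk 4, SNF 1^4
Ȟ^0 = (5 − 4) − 0 = 1, so Ȟ^0 ≅ Z
Ȟ^1 = (5 − 0) − 4 = 1, so Ȟ^1 ≅ Z
Ȟ^2 = (0 − 0) − 0 = 0, so Ȟ^2 ≅ 0

Ȟ^0 = Z, Ȟ^1 = Z and Ȟ^2 = 0


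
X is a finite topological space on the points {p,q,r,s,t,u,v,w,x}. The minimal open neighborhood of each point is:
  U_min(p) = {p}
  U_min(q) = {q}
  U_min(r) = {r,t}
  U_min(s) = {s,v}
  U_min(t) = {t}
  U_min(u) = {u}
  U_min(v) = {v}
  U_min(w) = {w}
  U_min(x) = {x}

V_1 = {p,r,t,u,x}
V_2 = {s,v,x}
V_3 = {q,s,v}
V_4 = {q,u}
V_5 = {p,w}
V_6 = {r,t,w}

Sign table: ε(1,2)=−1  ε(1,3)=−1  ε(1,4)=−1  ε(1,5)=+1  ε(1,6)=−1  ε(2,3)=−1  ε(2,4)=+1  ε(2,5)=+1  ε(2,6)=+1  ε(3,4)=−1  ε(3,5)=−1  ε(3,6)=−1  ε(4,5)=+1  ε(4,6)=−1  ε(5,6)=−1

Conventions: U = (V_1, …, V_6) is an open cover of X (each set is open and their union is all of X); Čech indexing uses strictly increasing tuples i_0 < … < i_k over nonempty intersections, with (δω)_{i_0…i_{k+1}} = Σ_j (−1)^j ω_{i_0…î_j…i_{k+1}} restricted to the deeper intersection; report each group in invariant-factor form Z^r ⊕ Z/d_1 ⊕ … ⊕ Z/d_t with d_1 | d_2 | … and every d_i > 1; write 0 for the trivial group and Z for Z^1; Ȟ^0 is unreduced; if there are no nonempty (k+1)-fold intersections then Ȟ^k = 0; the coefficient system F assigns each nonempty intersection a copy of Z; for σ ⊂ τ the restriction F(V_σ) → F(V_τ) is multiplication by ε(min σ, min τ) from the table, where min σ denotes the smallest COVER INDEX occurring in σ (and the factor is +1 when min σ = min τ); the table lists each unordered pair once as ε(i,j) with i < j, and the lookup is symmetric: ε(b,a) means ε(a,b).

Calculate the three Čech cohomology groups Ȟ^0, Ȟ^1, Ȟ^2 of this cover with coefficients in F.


Ȟ^0(U;F) ≅ Z; Ȟ^1(U;F) ≅ Z^2; Ȟ^2(U;F) ≅ 0

intersection data:
  V12={x} V14={u} V15={p} V16={r,t} V23={s,v} V34={q} V56={w}
C dims 6,7; δ0: rk 5, SNF 1^5
Ȟ^0 = (6 − 5) − 0 = 1, so Ȟ^0 ≅ Z
Ȟ^1 = (7 − 0) − 5 = 2, so Ȟ^1 ≅ Z^2
Ȟ^2 = (0 − 0) − 0 = 0, so Ȟ^2 ≅ 0


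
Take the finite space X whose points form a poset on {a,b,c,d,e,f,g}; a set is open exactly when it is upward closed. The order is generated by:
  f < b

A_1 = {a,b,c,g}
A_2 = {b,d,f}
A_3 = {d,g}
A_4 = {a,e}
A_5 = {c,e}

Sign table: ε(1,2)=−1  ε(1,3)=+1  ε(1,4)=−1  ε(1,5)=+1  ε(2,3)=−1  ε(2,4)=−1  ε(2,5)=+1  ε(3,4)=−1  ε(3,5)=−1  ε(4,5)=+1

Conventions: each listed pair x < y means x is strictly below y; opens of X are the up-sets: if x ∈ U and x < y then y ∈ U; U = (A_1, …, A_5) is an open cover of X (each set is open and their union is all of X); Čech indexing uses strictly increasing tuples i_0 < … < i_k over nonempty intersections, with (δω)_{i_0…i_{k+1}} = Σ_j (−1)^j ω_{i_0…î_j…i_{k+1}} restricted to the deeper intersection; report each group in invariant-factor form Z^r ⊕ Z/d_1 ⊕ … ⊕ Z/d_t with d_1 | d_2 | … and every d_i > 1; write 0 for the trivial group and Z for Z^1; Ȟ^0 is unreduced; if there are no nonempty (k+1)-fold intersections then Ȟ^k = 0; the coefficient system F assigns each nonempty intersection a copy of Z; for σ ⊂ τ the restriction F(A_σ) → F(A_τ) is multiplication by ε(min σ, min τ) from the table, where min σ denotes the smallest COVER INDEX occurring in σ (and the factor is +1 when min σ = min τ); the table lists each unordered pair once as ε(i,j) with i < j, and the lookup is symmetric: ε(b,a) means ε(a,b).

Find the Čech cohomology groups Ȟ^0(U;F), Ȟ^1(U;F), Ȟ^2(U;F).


nerve of the cover:
  A12={b} A13={g} A14={a} A15={c} A23={d} A45={e}
C dims 5,6; δ0: rk 5, SNF 1^4·2
Ȟ^0 = (5 − 5) − 0 = 0, so Ȟ^0 ≅ 0
Ȟ^1 = (6 − 0) − 5 = 1 plus torsion [2], so Ȟ^1 ≅ Z ⊕ Z/2
Ȟ^2 = (0 − 0) − 0 = 0, so Ȟ^2 ≅ 0

Ȟ^0 ≅ 0; Ȟ^1 ≅ Z ⊕ Z/2; Ȟ^2 ≅ 0


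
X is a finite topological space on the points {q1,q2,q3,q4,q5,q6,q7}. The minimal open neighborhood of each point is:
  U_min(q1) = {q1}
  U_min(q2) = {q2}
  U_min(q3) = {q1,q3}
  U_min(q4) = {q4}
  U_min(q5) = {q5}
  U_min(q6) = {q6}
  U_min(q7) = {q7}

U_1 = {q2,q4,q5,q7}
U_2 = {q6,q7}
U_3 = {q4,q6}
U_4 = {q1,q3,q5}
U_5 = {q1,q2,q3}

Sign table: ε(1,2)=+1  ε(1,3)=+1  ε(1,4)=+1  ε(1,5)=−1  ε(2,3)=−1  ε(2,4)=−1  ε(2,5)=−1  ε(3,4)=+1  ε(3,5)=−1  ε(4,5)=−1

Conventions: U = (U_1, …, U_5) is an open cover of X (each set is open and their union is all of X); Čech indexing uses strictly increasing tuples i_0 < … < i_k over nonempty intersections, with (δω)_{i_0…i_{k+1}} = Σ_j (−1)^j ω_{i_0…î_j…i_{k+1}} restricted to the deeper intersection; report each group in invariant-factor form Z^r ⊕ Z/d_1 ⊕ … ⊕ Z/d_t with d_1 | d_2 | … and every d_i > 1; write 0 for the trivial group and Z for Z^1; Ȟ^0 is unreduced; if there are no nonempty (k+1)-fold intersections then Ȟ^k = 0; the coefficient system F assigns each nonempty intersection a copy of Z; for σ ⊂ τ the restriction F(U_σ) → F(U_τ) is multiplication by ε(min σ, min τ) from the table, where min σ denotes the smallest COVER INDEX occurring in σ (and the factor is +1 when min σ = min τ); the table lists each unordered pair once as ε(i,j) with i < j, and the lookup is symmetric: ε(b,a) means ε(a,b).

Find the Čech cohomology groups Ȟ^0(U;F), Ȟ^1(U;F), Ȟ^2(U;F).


Ȟ^0 ≅ 0; Ȟ^1 ≅ Z ⊕ Z/2; Ȟ^2 ≅ 0

intersection data:
  U12={q7} U13={q4} U14={q5} U15={q2} U23={q6} U45={q1,q3}
C dims 5,6; δ0: rk 5, SNF 1^4·2
Ȟ^0 = (5 − 5) − 0 = 0, so Ȟ^0 ≅ 0
Ȟ^1 = (6 − 0) − 5 = 1 plus torsion [2], so Ȟ^1 ≅ Z ⊕ Z/2
Ȟ^2 = (0 − 0) − 0 = 0, so Ȟ^2 ≅ 0


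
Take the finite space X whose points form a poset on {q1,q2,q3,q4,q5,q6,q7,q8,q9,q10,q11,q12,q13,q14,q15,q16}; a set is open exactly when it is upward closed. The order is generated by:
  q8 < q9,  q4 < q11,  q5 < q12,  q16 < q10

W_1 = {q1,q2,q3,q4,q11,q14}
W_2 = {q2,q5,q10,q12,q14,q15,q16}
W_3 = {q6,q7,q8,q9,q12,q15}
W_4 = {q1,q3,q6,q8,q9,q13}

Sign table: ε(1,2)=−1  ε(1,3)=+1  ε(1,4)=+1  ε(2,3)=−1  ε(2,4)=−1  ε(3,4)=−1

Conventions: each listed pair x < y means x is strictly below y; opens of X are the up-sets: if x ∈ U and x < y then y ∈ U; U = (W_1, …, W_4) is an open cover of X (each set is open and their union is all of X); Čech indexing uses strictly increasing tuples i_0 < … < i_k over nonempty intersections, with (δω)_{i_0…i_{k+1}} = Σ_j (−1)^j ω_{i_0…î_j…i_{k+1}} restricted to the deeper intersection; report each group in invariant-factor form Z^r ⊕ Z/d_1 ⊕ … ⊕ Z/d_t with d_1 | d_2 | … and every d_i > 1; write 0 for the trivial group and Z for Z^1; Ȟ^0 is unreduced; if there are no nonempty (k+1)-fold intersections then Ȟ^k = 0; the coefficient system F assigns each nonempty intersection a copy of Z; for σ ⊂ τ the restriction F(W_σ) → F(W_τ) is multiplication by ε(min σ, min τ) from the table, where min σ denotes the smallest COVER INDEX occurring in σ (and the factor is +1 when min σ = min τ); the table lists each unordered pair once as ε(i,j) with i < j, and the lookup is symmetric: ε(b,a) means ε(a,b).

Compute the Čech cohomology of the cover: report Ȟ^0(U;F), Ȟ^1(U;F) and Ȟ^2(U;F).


Ȟ^0(U;F) ≅ 0, Ȟ^1(U;F) ≅ Z/2, Ȟ^2(U;F) ≅ 0

nerve of the cover:
  W12={q2,q14} W14={q1,q3} W23={q12,q15} W34={q6,q8,q9}
C dims 4,4; δ0: rk 4, SNF 1^3·2
Ȟ^0 = (4 − 4) − 0 = 0, so Ȟ^0 ≅ 0
Ȟ^1 = (4 − 0) − 4 = 0 plus torsion [2], so Ȟ^1 ≅ Z/2
Ȟ^2 = (0 − 0) − 0 = 0, so Ȟ^2 ≅ 0


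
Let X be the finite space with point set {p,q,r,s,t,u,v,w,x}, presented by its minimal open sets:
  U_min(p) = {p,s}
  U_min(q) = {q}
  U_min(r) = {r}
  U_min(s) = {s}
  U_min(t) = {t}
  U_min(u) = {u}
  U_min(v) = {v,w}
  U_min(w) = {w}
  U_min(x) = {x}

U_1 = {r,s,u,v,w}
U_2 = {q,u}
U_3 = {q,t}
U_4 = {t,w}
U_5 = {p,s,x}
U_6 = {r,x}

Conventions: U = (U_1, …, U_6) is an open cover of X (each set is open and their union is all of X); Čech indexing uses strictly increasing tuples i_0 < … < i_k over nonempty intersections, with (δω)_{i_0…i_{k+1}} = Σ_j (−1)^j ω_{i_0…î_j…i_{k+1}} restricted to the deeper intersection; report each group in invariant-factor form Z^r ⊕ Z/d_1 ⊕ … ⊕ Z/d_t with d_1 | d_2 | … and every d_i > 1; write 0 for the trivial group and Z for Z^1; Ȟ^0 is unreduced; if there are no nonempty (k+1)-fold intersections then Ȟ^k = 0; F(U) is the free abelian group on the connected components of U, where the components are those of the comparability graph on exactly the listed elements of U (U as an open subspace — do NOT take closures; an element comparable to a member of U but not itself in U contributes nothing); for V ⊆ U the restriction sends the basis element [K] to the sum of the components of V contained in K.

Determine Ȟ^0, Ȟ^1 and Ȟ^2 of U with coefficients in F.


Ȟ^0 ≅ Z^7,  Ȟ^1 ≅ 0,  Ȟ^2 ≅ 0

nerve of the cover:
  U12={u} U14={w} U15={s} U16={r} U23={q} U34={t} U56={x}
components per intersection:
  U1: {r} {s} {u} {v,w}
  U2: {q} {u}
  U3: {q} {t}
  U4: {t} {w}
  U5: {p,s} {x}
  U6: {r} {x}
  U12: {u}
  U14: {w}
  U15: {s}
  U16: {r}
  U23: {q}
  U34: {t}
  U56: {x}
C dims 14,7; δ0: rk 7, SNF 1^7
Ȟ^0 = (14 − 7) − 0 = 7, so Ȟ^0 ≅ Z^7
Ȟ^1 = (7 − 0) − 7 = 0, so Ȟ^1 ≅ 0
Ȟ^2 = (0 − 0) − 0 = 0, so Ȟ^2 ≅ 0


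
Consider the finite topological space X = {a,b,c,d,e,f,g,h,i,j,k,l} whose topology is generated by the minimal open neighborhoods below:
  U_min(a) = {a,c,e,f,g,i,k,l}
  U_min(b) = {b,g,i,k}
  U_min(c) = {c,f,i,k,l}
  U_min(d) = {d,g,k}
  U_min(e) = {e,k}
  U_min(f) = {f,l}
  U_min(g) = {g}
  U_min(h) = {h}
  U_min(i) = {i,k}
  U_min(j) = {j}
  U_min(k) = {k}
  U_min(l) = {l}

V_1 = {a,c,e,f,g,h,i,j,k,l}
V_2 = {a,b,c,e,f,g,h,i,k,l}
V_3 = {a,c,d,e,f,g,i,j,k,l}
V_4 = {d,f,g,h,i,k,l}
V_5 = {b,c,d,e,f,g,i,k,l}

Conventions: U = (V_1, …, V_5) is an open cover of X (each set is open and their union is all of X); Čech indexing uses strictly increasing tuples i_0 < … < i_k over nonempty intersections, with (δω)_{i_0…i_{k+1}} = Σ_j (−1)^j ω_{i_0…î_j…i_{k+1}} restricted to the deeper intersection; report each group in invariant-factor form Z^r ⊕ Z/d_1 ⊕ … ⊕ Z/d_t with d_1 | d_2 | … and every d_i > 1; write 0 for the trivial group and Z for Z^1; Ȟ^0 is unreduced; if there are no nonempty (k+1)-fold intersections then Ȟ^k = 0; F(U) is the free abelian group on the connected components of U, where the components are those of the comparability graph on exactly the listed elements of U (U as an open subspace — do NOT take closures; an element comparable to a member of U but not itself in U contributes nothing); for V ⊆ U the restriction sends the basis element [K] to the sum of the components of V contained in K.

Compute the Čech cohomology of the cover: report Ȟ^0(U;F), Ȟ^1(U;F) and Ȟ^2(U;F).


Ȟ^0 = Z^3, Ȟ^1 = 0, Ȟ^2 = Z

nerve simplices:
  V12={a,c,e,f,g,h,i,k,l} V13={a,c,e,f,g,i,j,k,l} V14={f,g,h,i,k,l} V15={c,e,f,g,i,k,l} V23={a,c,e,f,g,i,k,l} V24={f,g,h,i,k,l} V25={b,c,e,f,g,i,k,l} V34={d,f,g,i,k,l} V35={c,d,e,f,g,i,k,l} V45={d,f,g,i,k,l}
  V123={a,c,e,f,g,i,k,l} V124={f,g,h,i,k,l} V125={c,e,f,g,i,k,l} V134={f,g,i,k,l} V135={c,e,f,g,i,k,l} V145={f,g,i,k,l} V234={f,g,i,k,l} V235={c,e,f,g,i,k,l} V245={f,g,i,k,l} V345={d,f,g,i,k,l}
  V1234={f,g,i,k,l} V1235={c,e,f,g,i,k,l} V1245={f,g,i,k,l} V1345={f,g,i,k,l} V2345={f,g,i,k,l}
  V12345={f,g,i,k,l}
components per intersection:
  V1: {a,c,e,f,g,i,k,l} {h} {j}
  V2: {a,b,c,e,f,g,i,k,l} {h}
  V3: {a,c,d,e,f,g,i,k,l} {j}
  V4: {d,g,i,k} {f,l} {h}
  V5: {b,c,d,e,f,g,i,k,l}
  V12: {a,c,e,f,g,i,k,l} {h}
  V13: {a,c,e,f,g,i,k,l} {j}
  V14: {f,l} {g} {h} {i,k}
  V15: {c,e,f,i,k,l} {g}
  V23: {a,c,e,f,g,i,k,l}
  V24: {f,l} {g} {h} {i,k}
  V25: {b,c,e,f,g,i,k,l}
  V34: {d,g,i,k} {f,l}
  V35: {c,d,e,f,g,i,k,l}
  V45: {d,g,i,k} {f,l}
  V123: {a,c,e,f,g,i,k,l}
  V124: {f,l} {g} {h} {i,k}
  V125: {c,e,f,i,k,l} {g}
  V134: {f,l} {g} {i,k}
  V135: {c,e,f,i,k,l} {g}
  V145: {f,l} {g} {i,k}
  V234: {f,l} {g} {i,k}
  V235: {c,e,f,i,k,l} {g}
  V245: {f,l} {g} {i,k}
  V345: {d,g,i,k} {f,l}
  V1234: {f,l} {g} {i,k}
  V1235: {c,e,f,i,k,l} {g}
  V1245: {f,l} {g} {i,k}
  V1345: {f,l} {g} {i,k}
  V2345: {f,l} {g} {i,k}
  V12345: {f,l} {g} {i,k}
C dims 11,21,25,14; δ0: rk 8, SNF 1^8; δ1: rk 13, SNF 1^13; δ2: rk 11, SNF 1^11
degree 0: 11−8−0 = 3 → Ȟ^0 ≅ Z^3
degree 1: 21−13−8 = 0 → Ȟ^1 ≅ 0
degree 2: 25−11−13 = 1 → Ȟ^2 ≅ Z


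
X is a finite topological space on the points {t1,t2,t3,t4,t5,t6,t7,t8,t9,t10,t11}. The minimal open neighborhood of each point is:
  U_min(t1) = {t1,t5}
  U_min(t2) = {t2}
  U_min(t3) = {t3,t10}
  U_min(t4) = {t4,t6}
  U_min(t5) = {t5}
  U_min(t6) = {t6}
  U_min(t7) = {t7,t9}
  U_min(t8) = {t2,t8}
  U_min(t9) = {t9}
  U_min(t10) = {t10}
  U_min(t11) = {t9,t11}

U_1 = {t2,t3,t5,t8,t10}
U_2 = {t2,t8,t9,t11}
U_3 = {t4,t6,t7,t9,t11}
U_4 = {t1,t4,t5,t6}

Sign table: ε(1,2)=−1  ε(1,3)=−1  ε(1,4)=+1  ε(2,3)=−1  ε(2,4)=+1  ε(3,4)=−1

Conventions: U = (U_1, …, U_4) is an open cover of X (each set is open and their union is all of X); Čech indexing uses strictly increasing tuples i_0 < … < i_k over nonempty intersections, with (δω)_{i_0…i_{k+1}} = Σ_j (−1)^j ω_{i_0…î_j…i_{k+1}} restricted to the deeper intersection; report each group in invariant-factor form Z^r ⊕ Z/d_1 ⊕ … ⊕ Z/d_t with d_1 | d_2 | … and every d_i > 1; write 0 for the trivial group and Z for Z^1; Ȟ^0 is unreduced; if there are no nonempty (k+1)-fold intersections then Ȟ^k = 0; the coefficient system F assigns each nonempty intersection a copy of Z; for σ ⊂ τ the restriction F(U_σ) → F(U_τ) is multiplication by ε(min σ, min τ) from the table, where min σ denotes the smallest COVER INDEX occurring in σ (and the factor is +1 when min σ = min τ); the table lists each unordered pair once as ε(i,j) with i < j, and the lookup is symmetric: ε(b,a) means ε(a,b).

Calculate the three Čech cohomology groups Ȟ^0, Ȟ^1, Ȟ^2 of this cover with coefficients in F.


intersection data:
  U12={t2,t8} U14={t5} U23={t9,t11} U34={t4,t6}
C dims 4,4; δ0: rk 4, SNF 1^3·2
Ȟ^0 = (4 − 4) − 0 = 0, so Ȟ^0 ≅ 0
Ȟ^1 = (4 − 0) − 4 = 0 plus torsion [2], so Ȟ^1 ≅ Z/2
Ȟ^2 = (0 − 0) − 0 = 0, so Ȟ^2 ≅ 0

Ȟ^0(U;F) ≅ 0, Ȟ^1(U;F) ≅ Z/2 and Ȟ^2(U;F) ≅ 0


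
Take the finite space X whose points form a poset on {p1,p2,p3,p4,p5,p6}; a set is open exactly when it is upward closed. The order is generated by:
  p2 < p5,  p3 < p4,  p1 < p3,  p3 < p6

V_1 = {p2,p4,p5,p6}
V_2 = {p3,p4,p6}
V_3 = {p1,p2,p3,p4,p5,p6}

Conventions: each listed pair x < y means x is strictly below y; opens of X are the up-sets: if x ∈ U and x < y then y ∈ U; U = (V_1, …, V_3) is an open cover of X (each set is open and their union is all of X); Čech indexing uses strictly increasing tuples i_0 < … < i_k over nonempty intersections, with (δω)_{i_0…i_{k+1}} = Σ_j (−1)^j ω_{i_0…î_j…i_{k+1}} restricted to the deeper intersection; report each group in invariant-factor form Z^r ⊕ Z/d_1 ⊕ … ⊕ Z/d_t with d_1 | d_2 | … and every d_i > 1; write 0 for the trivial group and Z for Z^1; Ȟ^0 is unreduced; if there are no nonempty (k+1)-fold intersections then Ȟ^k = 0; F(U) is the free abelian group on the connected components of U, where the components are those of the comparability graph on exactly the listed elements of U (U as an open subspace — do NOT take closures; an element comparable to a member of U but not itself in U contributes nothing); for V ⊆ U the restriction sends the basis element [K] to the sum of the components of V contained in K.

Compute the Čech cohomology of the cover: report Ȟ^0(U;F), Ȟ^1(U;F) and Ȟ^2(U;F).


Ȟ^0 ≅ Z^2, Ȟ^1 ≅ 0, Ȟ^2 ≅ 0

nonempty overlaps:
  V12={p4,p6} V13={p2,p4,p5,p6} V23={p3,p4,p6}
  V123={p4,p6}
components per intersection:
  V1: {p2,p5} {p4} {p6}
  V2: {p3,p4,p6}
  V3: {p1,p3,p4,p6} {p2,p5}
  V12: {p4} {p6}
  V13: {p2,p5} {p4} {p6}
  V23: {p3,p4,p6}
  V123: {p4} {p6}
C dims 6,6,2; δ0: rk 4, SNF 1^4; δ1: rk 2, SNF 1^2
degree 0: 6−4−0 = 2 → Ȟ^0 ≅ Z^2
degree 1: 6−2−4 = 0 → Ȟ^1 ≅ 0
degree 2: 2−0−2 = 0 → Ȟ^2 ≅ 0


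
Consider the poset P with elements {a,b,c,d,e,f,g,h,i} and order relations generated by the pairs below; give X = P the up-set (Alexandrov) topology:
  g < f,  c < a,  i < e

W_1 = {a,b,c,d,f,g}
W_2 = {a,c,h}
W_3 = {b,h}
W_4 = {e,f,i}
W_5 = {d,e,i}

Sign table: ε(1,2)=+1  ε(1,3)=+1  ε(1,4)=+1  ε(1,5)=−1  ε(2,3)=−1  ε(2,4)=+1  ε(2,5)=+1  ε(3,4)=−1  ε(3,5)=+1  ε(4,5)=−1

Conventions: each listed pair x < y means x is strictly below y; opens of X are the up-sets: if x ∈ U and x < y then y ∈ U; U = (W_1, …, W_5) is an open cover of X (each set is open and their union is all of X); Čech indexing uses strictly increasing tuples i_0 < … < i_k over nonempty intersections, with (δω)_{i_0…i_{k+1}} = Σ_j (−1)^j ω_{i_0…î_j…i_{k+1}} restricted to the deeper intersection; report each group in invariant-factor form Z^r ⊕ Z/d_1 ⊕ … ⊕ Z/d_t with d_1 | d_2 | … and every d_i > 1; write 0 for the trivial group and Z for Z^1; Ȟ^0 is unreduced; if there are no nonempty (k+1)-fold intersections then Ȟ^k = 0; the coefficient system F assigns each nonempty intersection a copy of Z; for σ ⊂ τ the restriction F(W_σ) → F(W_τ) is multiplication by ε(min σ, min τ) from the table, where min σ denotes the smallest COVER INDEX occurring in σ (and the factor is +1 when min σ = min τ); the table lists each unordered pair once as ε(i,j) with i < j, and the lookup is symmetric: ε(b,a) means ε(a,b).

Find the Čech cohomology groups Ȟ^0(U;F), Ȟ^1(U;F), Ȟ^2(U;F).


Ȟ^0 = 0,  Ȟ^1 = Z ⊕ Z/2,  Ȟ^2 = 0

intersection data:
  W12={a,c} W13={b} W14={f} W15={d} W23={h} W45={e,i}
C dims 5,6; δ0: rk 5, SNF 1^4·2
Ȟ^0 = (5 − 5) − 0 = 0, so Ȟ^0 ≅ 0
Ȟ^1 = (6 − 0) − 5 = 1 plus torsion [2], so Ȟ^1 ≅ Z ⊕ Z/2
Ȟ^2 = (0 − 0) − 0 = 0, so Ȟ^2 ≅ 0


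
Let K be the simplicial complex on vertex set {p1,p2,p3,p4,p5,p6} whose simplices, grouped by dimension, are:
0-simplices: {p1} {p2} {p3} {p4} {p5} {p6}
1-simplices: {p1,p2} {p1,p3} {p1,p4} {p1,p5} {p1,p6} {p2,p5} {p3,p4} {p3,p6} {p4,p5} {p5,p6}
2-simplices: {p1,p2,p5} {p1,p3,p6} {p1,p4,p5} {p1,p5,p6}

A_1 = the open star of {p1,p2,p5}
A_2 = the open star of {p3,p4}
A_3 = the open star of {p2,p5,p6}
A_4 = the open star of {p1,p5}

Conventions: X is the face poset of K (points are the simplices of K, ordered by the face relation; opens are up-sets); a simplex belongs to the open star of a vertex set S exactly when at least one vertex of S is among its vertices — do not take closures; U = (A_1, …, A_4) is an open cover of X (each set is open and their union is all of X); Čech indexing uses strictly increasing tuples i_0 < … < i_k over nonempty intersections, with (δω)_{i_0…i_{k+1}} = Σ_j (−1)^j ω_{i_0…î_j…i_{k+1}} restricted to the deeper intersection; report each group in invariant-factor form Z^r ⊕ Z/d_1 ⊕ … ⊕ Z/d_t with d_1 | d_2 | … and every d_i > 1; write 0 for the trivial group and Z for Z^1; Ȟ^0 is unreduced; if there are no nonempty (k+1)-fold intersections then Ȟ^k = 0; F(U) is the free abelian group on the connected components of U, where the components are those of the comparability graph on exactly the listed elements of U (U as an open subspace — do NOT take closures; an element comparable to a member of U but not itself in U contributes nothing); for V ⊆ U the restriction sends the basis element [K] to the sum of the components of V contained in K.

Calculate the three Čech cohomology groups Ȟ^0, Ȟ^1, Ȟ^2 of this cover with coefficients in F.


Ȟ^0 = Z, Ȟ^1 = Z, Ȟ^2 = 0

nonempty overlaps:
  A1={{p1},{p2},{p5},{p1,p2},{p1,p3},{p1,p4},{p1,p5},{p1,p6},{p2,p5},{p4,p5},{p5,p6},{p1,p2,p5},{p1,p3,p6},{p1,p4,p5},{p1,p5,p6}} A2={{p3},{p4},{p1,p3},{p1,p4},{p3,p4},{p3,p6},{p4,p5},{p1,p3,p6},{p1,p4,p5}} A3={{p2},{p5},{p6},{p1,p2},{p1,p5},{p1,p6},{p2,p5},{p3,p6},{p4,p5},{p5,p6},{p1,p2,p5},{p1,p3,p6},{p1,p4,p5},{p1,p5,p6}} A4={{p1},{p5},{p1,p2},{p1,p3},{p1,p4},{p1,p5},{p1,p6},{p2,p5},{p4,p5},{p5,p6},{p1,p2,p5},{p1,p3,p6},{p1,p4,p5},{p1,p5,p6}}
  A12={{p1,p3},{p1,p4},{p4,p5},{p1,p3,p6},{p1,p4,p5}} A13={{p2},{p5},{p1,p2},{p1,p5},{p1,p6},{p2,p5},{p4,p5},{p5,p6},{p1,p2,p5},{p1,p3,p6},{p1,p4,p5},{p1,p5,p6}} A14={{p1},{p5},{p1,p2},{p1,p3},{p1,p4},{p1,p5},{p1,p6},{p2,p5},{p4,p5},{p5,p6},{p1,p2,p5},{p1,p3,p6},{p1,p4,p5},{p1,p5,p6}} A23={{p3,p6},{p4,p5},{p1,p3,p6},{p1,p4,p5}} A24={{p1,p3},{p1,p4},{p4,p5},{p1,p3,p6},{p1,p4,p5}} A34={{p5},{p1,p2},{p1,p5},{p1,p6},{p2,p5},{p4,p5},{p5,p6},{p1,p2,p5},{p1,p3,p6},{p1,p4,p5},{p1,p5,p6}}
  A123={{p4,p5},{p1,p3,p6},{p1,p4,p5}} A124={{p1,p3},{p1,p4},{p4,p5},{p1,p3,p6},{p1,p4,p5}} A134={{p5},{p1,p2},{p1,p5},{p1,p6},{p2,p5},{p4,p5},{p5,p6},{p1,p2,p5},{p1,p3,p6},{p1,p4,p5},{p1,p5,p6}} A234={{p4,p5},{p1,p3,p6},{p1,p4,p5}}
  A1234={{p4,p5},{p1,p3,p6},{p1,p4,p5}}
components per intersection:
  A1: {{p1},{p2},{p5},{p1,p2},{p1,p3},{p1,p4},{p1,p5},{p1,p6},{p2,p5},{p4,p5},{p5,p6},{p1,p2,p5},{p1,p3,p6},{p1,p4,p5},{p1,p5,p6}}
  A2: {{p3},{p4},{p1,p3},{p1,p4},{p3,p4},{p3,p6},{p4,p5},{p1,p3,p6},{p1,p4,p5}}
  A3: {{p2},{p5},{p6},{p1,p2},{p1,p5},{p1,p6},{p2,p5},{p3,p6},{p4,p5},{p5,p6},{p1,p2,p5},{p1,p3,p6},{p1,p4,p5},{p1,p5,p6}}
  A4: {{p1},{p5},{p1,p2},{p1,p3},{p1,p4},{p1,p5},{p1,p6},{p2,p5},{p4,p5},{p5,p6},{p1,p2,p5},{p1,p3,p6},{p1,p4,p5},{p1,p5,p6}}
  A12: {{p1,p3},{p1,p3,p6}} {{p1,p4},{p4,p5},{p1,p4,p5}}
  A13: {{p2},{p5},{p1,p2},{p1,p5},{p1,p6},{p2,p5},{p4,p5},{p5,p6},{p1,p2,p5},{p1,p3,p6},{p1,p4,p5},{p1,p5,p6}}
  A14: {{p1},{p5},{p1,p2},{p1,p3},{p1,p4},{p1,p5},{p1,p6},{p2,p5},{p4,p5},{p5,p6},{p1,p2,p5},{p1,p3,p6},{p1,p4,p5},{p1,p5,p6}}
  A23: {{p3,p6},{p1,p3,p6}} {{p4,p5},{p1,p4,p5}}
  A24: {{p1,p3},{p1,p3,p6}} {{p1,p4},{p4,p5},{p1,p4,p5}}
  A34: {{p5},{p1,p2},{p1,p5},{p1,p6},{p2,p5},{p4,p5},{p5,p6},{p1,p2,p5},{p1,p3,p6},{p1,p4,p5},{p1,p5,p6}}
  A123: {{p4,p5},{p1,p4,p5}} {{p1,p3,p6}}
  A124: {{p1,p3},{p1,p3,p6}} {{p1,p4},{p4,p5},{p1,p4,p5}}
  A134: {{p5},{p1,p2},{p1,p5},{p1,p6},{p2,p5},{p4,p5},{p5,p6},{p1,p2,p5},{p1,p3,p6},{p1,p4,p5},{p1,p5,p6}}
  A234: {{p4,p5},{p1,p4,p5}} {{p1,p3,p6}}
  A1234: {{p4,p5},{p1,p4,p5}} {{p1,p3,p6}}
C dims 4,9,7,2; δ0: rk 3, SNF 1^3; δ1: rk 5, SNF 1^5; δ2: rk 2, SNF 1^2
degree 0: 4−3−0 = 1 → Ȟ^0 ≅ Z
degree 1: 9−5−3 = 1 → Ȟ^1 ≅ Z
degree 2: 7−2−5 = 0 → Ȟ^2 ≅ 0
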